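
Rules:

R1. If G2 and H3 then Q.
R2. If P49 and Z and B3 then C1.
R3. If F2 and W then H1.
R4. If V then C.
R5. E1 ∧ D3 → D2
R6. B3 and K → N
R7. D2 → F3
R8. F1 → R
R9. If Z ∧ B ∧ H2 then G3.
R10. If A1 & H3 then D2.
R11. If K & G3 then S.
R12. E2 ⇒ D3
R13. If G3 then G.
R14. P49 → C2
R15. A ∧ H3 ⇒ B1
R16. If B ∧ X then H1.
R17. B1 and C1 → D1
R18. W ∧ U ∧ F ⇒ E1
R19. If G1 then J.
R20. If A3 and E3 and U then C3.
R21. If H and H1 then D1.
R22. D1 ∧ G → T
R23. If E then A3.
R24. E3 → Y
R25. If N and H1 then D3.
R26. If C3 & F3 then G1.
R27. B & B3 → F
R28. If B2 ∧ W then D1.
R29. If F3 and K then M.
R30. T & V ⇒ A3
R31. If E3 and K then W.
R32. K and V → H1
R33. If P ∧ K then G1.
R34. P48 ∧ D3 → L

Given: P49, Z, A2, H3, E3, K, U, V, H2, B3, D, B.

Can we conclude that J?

Forward chaining from the given facts derives: C1, C, N, G3, S, G, C2, Y, F, W, H1, E1, D3, D2, F3, M.
The only rule concluding J is R19, which needs G1; that is never established.

No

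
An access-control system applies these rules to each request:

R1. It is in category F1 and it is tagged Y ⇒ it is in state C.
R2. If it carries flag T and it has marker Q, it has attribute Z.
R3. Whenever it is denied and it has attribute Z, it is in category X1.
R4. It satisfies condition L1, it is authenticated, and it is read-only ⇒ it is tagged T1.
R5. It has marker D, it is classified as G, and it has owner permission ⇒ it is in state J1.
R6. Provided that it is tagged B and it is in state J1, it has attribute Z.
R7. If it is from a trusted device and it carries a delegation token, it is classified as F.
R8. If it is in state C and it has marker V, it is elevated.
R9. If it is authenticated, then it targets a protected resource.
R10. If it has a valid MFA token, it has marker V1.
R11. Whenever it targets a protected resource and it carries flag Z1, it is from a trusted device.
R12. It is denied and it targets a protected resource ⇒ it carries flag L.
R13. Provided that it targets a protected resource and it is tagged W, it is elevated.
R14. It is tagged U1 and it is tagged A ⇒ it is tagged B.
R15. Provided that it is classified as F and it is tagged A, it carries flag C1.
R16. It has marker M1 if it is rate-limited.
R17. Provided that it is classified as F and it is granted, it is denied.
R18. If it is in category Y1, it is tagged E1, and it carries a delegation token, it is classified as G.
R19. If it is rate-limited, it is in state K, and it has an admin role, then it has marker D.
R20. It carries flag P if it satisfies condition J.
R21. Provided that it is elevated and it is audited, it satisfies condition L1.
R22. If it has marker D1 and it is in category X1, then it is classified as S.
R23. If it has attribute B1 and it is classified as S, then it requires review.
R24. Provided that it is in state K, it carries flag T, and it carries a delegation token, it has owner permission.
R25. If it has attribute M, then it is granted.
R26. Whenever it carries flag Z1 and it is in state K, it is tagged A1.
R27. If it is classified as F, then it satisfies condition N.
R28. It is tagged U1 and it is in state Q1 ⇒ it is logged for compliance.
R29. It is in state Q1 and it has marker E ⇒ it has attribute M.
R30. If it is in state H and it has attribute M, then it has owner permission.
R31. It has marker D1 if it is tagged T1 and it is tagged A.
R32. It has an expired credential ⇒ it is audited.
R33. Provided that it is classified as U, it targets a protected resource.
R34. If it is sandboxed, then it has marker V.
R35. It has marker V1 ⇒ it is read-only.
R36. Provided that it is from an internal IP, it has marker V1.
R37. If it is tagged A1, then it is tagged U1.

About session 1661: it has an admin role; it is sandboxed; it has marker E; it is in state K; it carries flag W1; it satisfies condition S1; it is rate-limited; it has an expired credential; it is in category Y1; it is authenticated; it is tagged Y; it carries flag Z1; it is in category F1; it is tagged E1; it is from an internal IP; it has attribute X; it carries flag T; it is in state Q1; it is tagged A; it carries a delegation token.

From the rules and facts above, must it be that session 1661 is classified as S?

Yes

By R1 (it is in category F1, it is tagged Y): it is in state C.
By R9 (it is authenticated): it targets a protected resource.
By R11 (it targets a protected resource, it carries flag Z1): it is from a trusted device.
By R18 (it is in category Y1, it is tagged E1, it carries a delegation token): it is classified as G.
By R19 (it is rate-limited, it is in state K, it has an admin role): it has marker D.
By R24 (it is in state K, it carries flag T, it carries a delegation token): it has owner permission.
By R26 (it carries flag Z1, it is in state K): it is tagged A1.
By R29 (it is in state Q1, it has marker E): it has attribute M.
By R32 (it has an expired credential): it is audited.
By R34 (it is sandboxed): it has marker V.
By R36 (it is from an internal IP): it has marker V1.
By R37 (it is tagged A1): it is tagged U1.
By R5 (it has marker D, it is classified as G, it has owner permission): it is in state J1.
By R7 (it is from a trusted device, it carries a delegation token): it is classified as F.
By R8 (it is in state C, it has marker V): it is elevated.
By R14 (it is tagged U1, it is tagged A): it is tagged B.
By R21 (it is elevated, it is audited): it satisfies condition L1.
By R25 (it has attribute M): it is granted.
By R35 (it has marker V1): it is read-only.
By R4 (it satisfies condition L1, it is authenticated, it is read-only): it is tagged T1.
By R6 (it is tagged B, it is in state J1): it has attribute Z.
By R17 (it is classified as F, it is granted): it is denied.
By R31 (it is tagged T1, it is tagged A): it has marker D1.
By R3 (it is denied, it has attribute Z): it is in category X1.
By R22 (it has marker D1, it is in category X1): it is classified as S.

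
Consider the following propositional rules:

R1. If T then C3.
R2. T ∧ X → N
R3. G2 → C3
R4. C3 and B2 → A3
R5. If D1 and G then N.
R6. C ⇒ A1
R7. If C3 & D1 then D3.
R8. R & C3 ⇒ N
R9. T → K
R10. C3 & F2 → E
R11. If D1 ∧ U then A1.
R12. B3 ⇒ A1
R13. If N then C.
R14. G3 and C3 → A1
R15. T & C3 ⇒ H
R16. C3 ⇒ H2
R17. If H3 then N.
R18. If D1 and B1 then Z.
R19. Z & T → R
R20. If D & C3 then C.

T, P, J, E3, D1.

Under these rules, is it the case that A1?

No

Forward chaining from the given facts derives: C3, D3, K, H, H2.
Rules concluding A1: R6 needs C; R11 needs U; R12 needs B3; R14 needs G3 — none of these are established.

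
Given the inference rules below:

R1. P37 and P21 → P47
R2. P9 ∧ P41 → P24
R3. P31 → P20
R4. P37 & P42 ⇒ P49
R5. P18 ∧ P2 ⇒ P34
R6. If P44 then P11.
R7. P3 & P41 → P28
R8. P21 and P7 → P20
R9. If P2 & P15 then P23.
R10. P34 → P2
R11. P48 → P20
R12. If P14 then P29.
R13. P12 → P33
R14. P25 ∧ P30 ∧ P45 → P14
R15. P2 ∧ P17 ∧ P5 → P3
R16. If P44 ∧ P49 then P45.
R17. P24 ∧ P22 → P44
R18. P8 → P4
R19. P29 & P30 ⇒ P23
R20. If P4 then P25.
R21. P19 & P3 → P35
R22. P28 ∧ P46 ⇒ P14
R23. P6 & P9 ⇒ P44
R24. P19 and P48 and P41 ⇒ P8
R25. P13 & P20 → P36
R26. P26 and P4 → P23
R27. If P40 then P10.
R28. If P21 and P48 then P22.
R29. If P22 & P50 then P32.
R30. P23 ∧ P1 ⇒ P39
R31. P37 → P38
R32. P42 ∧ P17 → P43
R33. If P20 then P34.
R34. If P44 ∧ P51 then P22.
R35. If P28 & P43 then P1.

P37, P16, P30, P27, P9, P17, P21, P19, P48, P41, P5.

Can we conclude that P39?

No

Forward chaining from the given facts derives: P47, P24, P20, P8, P22, P38, P34, P2, P3, P44, P4, P25, P35, P11, P28.
The only rule concluding P39 is R30, which needs P23; that is never established.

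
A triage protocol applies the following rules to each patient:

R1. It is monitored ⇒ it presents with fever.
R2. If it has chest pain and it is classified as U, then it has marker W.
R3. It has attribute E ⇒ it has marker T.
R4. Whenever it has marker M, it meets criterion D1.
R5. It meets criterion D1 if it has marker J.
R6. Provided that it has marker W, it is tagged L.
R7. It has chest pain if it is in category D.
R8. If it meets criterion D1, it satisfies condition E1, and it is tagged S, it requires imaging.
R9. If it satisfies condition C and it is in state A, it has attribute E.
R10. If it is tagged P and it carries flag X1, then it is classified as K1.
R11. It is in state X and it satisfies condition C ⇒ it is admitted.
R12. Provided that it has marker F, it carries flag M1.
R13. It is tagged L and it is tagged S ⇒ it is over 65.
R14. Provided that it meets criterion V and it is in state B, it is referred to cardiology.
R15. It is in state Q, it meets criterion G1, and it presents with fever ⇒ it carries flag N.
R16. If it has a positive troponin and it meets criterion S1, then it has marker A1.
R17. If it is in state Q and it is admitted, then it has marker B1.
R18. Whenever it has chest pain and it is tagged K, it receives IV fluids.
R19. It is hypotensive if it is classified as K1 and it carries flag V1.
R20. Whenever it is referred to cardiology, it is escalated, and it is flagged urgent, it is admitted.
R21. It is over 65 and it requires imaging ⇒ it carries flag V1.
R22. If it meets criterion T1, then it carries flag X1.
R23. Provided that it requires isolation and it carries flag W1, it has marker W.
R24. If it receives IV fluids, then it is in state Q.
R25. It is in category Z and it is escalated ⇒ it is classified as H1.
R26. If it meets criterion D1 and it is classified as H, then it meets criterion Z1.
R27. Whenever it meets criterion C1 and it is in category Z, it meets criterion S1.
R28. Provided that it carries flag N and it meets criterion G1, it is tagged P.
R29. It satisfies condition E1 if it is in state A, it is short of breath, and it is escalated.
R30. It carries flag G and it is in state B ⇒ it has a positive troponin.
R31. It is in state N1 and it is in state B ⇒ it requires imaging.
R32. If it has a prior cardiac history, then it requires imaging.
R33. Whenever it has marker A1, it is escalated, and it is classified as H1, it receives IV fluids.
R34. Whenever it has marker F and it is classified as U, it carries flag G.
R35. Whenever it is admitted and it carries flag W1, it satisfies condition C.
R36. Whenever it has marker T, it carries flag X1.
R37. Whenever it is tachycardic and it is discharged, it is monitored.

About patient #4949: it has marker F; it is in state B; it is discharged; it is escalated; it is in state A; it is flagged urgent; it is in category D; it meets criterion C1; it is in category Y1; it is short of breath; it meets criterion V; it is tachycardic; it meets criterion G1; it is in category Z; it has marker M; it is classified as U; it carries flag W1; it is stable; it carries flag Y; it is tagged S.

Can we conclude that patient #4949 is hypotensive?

Yes

By R4 (it has marker M): it meets criterion D1.
By R7 (it is in category D): it has chest pain.
By R14 (it meets criterion V, it is in state B): it is referred to cardiology.
By R20 (it is referred to cardiology, it is escalated, it is flagged urgent): it is admitted.
By R25 (it is in category Z, it is escalated): it is classified as H1.
By R27 (it meets criterion C1, it is in category Z): it meets criterion S1.
By R29 (it is in state A, it is short of breath, it is escalated): it satisfies condition E1.
By R34 (it has marker F, it is classified as U): it carries flag G.
By R35 (it is admitted, it carries flag W1): it satisfies condition C.
By R37 (it is tachycardic, it is discharged): it is monitored.
By R1 (it is monitored): it presents with fever.
By R2 (it has chest pain, it is classified as U): it has marker W.
By R6 (it has marker W): it is tagged L.
By R8 (it meets criterion D1, it satisfies condition E1, it is tagged S): it requires imaging.
By R9 (it satisfies condition C, it is in state A): it has attribute E.
By R13 (it is tagged L, it is tagged S): it is over 65.
By R21 (it is over 65, it requires imaging): it carries flag V1.
By R30 (it carries flag G, it is in state B): it has a positive troponin.
By R3 (it has attribute E): it has marker T.
By R16 (it has a positive troponin, it meets criterion S1): it has marker A1.
By R33 (it has marker A1, it is escalated, it is classified as H1): it receives IV fluids.
By R36 (it has marker T): it carries flag X1.
By R24 (it receives IV fluids): it is in state Q.
By R15 (it is in state Q, it meets criterion G1, it presents with fever): it carries flag N.
By R28 (it carries flag N, it meets criterion G1): it is tagged P.
By R10 (it is tagged P, it carries flag X1): it is classified as K1.
By R19 (it is classified as K1, it carries flag V1): it is hypotensive.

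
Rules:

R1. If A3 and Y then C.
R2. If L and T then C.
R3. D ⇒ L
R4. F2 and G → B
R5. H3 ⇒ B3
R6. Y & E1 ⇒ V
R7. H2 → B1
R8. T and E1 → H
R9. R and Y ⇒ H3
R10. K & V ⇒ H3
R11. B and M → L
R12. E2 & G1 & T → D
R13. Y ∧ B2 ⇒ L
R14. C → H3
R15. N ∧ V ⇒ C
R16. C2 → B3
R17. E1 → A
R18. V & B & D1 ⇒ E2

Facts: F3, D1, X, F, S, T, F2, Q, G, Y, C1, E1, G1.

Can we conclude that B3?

B  (by R4: F2, G)
V  (by R6: Y, E1)
E2  (by R18: V, B, D1)
D  (by R12: E2, G1, T)
L  (by R3: D)
C  (by R2: L, T)
H3  (by R14: C)
B3  (by R5: H3)

Yes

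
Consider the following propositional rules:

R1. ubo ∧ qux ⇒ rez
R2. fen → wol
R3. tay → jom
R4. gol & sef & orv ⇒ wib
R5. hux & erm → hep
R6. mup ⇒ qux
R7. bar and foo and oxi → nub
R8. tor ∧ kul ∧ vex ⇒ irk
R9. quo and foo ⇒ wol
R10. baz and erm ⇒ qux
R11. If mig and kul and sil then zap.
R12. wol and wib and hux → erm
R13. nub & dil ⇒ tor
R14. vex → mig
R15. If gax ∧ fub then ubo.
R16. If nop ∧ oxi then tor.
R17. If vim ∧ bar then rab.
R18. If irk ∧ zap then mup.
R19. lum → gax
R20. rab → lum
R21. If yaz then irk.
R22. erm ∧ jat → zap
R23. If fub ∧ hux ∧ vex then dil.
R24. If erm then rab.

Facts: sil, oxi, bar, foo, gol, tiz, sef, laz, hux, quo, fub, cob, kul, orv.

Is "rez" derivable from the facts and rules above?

No

Forward chaining from the given facts derives: wib, nub, wol, erm, rab, hep, lum, gax, ubo.
The only rule concluding rez is R1, which needs qux; that is never established.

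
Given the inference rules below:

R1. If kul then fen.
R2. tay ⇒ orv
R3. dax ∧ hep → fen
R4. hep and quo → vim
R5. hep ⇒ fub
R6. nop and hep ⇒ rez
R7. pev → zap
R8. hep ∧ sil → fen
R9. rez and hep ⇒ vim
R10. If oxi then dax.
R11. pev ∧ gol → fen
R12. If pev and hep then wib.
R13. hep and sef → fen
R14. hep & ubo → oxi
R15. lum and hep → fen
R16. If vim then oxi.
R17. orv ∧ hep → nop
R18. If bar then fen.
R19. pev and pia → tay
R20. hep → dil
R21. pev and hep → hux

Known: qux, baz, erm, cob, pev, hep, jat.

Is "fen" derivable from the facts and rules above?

Forward chaining from the given facts derives: fub, zap, wib, dil, hux.
Rules concluding fen: R1 needs kul; R3 needs dax; R8 needs sil; R11 needs gol; R13 needs sef; R15 needs lum; R18 needs bar — none of these are established.

No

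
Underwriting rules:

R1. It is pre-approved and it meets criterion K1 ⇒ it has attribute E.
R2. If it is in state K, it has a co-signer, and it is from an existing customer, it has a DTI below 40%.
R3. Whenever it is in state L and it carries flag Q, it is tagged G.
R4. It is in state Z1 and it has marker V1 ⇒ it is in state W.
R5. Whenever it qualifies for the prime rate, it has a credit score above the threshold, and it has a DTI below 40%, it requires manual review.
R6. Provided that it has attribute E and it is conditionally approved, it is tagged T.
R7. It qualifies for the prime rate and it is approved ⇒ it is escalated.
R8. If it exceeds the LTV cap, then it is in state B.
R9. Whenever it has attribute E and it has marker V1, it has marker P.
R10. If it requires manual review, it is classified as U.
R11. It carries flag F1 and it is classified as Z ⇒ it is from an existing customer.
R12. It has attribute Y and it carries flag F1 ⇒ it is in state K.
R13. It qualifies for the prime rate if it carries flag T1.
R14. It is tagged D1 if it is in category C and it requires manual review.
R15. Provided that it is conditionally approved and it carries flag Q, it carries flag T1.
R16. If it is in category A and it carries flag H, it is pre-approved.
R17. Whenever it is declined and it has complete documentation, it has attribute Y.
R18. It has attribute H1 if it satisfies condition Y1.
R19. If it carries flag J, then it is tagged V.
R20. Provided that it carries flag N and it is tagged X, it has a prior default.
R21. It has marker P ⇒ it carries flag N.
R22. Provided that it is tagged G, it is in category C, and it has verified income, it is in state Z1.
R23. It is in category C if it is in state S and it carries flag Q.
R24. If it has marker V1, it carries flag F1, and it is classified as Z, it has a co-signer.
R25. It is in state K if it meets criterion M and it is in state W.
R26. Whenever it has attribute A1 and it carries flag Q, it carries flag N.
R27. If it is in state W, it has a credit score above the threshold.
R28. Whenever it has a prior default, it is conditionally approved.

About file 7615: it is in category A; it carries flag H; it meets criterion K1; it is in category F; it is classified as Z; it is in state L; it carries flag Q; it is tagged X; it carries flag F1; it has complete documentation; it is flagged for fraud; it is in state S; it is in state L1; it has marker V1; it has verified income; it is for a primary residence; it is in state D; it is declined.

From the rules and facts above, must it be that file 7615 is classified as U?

By R3 (it is in state L, it carries flag Q): it is tagged G.
By R11 (it carries flag F1, it is classified as Z): it is from an existing customer.
By R16 (it is in category A, it carries flag H): it is pre-approved.
By R17 (it is declined, it has complete documentation): it has attribute Y.
By R23 (it is in state S, it carries flag Q): it is in category C.
By R24 (it has marker V1, it carries flag F1, it is classified as Z): it has a co-signer.
By R1 (it is pre-approved, it meets criterion K1): it has attribute E.
By R9 (it has attribute E, it has marker V1): it has marker P.
By R12 (it has attribute Y, it carries flag F1): it is in state K.
By R21 (it has marker P): it carries flag N.
By R22 (it is tagged G, it is in category C, it has verified income): it is in state Z1.
By R2 (it is in state K, it has a co-signer, it is from an existing customer): it has a DTI below 40%.
By R4 (it is in state Z1, it has marker V1): it is in state W.
By R20 (it carries flag N, it is tagged X): it has a prior default.
By R27 (it is in state W): it has a credit score above the threshold.
By R28 (it has a prior default): it is conditionally approved.
By R15 (it is conditionally approved, it carries flag Q): it carries flag T1.
By R13 (it carries flag T1): it qualifies for the prime rate.
By R5 (it qualifies for the prime rate, it has a credit score above the threshold, it has a DTI below 40%): it requires manual review.
By R10 (it requires manual review): it is classified as U.

Yes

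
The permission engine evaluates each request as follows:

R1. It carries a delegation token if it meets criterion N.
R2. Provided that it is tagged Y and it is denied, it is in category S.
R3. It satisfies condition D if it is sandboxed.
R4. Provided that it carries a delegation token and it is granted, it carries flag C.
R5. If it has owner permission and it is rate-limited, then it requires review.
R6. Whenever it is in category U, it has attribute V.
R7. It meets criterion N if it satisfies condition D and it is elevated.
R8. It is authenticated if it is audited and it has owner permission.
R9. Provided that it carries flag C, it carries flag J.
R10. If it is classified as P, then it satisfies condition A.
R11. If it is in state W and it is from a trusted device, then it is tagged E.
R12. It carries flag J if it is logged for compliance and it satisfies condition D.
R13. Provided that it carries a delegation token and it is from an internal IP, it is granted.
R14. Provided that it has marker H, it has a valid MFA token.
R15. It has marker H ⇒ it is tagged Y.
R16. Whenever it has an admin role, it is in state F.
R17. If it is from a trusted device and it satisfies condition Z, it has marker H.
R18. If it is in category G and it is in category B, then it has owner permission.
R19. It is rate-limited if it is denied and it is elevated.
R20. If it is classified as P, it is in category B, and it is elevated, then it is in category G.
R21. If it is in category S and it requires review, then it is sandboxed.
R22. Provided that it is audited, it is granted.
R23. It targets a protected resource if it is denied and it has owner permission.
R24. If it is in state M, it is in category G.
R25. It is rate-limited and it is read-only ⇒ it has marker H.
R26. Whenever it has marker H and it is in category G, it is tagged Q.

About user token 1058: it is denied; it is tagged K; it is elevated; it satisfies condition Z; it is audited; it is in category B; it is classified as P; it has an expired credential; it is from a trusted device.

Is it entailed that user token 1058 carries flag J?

By R17 (it is from a trusted device, it satisfies condition Z): it has marker H.
By R19 (it is denied, it is elevated): it is rate-limited.
By R20 (it is classified as P, it is in category B, it is elevated): it is in category G.
By R22 (it is audited): it is granted.
By R15 (it has marker H): it is tagged Y.
By R18 (it is in category G, it is in category B): it has owner permission.
By R2 (it is tagged Y, it is denied): it is in category S.
By R5 (it has owner permission, it is rate-limited): it requires review.
By R21 (it is in category S, it requires review): it is sandboxed.
By R3 (it is sandboxed): it satisfies condition D.
By R7 (it satisfies condition D, it is elevated): it meets criterion N.
By R1 (it meets criterion N): it carries a delegation token.
By R4 (it carries a delegation token, it is granted): it carries flag C.
By R9 (it carries flag C): it carries flag J.

Yes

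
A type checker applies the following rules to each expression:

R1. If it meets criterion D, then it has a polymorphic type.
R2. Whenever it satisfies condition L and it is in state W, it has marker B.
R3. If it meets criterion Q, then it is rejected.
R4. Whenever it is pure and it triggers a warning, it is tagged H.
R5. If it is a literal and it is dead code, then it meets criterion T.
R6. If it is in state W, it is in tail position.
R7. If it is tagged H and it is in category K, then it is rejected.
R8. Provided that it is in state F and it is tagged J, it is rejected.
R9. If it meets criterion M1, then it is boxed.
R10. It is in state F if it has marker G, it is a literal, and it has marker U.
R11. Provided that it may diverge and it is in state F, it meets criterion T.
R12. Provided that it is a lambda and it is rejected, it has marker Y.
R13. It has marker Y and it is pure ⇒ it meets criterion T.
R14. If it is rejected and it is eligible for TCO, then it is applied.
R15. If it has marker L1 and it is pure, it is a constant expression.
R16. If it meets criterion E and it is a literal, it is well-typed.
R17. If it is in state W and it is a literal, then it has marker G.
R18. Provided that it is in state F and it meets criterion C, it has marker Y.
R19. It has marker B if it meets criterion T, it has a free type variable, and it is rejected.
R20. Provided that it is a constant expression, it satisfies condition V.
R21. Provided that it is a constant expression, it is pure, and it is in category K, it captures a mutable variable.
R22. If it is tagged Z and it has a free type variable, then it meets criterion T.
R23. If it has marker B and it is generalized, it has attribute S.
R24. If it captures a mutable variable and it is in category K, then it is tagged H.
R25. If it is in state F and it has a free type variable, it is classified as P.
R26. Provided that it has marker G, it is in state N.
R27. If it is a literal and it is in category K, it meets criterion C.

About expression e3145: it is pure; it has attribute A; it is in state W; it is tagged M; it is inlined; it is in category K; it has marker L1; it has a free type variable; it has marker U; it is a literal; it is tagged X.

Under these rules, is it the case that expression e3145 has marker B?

By R15 (it has marker L1, it is pure): it is a constant expression.
By R17 (it is in state W, it is a literal): it has marker G.
By R21 (it is a constant expression, it is pure, it is in category K): it captures a mutable variable.
By R24 (it captures a mutable variable, it is in category K): it is tagged H.
By R27 (it is a literal, it is in category K): it meets criterion C.
By R7 (it is tagged H, it is in category K): it is rejected.
By R10 (it has marker G, it is a literal, it has marker U): it is in state F.
By R18 (it is in state F, it meets criterion C): it has marker Y.
By R13 (it has marker Y, it is pure): it meets criterion T.
By R19 (it meets criterion T, it has a free type variable, it is rejected): it has marker B.

Yes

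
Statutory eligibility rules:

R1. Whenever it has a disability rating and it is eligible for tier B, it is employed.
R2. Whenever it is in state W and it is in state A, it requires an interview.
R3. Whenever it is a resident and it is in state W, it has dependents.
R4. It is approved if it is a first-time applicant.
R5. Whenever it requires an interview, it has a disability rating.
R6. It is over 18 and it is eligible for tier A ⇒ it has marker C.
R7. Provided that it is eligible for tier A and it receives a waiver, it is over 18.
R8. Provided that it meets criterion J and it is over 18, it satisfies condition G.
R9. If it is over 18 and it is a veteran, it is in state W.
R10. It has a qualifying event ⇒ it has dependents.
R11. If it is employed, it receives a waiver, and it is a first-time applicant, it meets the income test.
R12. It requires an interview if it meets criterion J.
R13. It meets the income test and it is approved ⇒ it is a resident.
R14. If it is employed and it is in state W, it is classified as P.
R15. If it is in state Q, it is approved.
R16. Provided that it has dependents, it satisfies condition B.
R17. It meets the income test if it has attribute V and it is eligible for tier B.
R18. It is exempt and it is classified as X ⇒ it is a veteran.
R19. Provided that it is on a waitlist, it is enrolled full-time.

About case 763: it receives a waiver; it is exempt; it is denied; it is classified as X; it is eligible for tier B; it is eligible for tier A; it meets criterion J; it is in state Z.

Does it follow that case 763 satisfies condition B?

Forward chaining from the given facts derives: is over 18, satisfies condition G, requires an interview, is a veteran, has a disability rating, has marker C, is in state W, is employed, is classified as P.
The only rule concluding "it satisfies condition B" is R16, which needs "it has dependents"; that is never established.

No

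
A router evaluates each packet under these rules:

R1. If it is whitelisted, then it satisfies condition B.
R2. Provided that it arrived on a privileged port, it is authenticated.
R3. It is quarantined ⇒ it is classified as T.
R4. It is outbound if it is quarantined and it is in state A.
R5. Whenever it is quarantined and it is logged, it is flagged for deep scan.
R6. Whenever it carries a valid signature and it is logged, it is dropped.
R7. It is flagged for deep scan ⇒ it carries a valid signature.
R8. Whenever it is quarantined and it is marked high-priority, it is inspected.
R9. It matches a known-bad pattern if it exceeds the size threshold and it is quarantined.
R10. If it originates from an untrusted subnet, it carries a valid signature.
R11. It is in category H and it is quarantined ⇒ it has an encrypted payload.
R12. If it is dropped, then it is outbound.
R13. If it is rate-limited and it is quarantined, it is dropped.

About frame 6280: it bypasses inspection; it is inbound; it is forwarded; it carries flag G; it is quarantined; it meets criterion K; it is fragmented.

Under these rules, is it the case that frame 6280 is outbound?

No

Forward chaining from the given facts derives: is classified as T.
Rules concluding "it is outbound": R4 needs "it is in state A"; R12 needs "it is dropped" — none of these are established.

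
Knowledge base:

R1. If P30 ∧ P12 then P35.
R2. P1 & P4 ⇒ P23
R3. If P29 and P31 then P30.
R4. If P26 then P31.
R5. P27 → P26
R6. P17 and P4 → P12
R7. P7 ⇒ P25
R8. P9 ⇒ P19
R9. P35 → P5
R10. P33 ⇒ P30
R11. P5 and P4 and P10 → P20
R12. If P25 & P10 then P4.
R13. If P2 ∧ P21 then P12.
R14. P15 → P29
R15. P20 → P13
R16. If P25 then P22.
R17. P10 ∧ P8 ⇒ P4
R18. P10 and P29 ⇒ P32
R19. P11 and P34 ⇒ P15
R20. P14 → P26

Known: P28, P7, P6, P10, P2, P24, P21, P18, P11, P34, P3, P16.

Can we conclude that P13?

Forward chaining from the given facts derives: P25, P4, P12, P22, P15, P29, P32.
The only rule concluding P13 is R15, which needs P20; that is never established.

No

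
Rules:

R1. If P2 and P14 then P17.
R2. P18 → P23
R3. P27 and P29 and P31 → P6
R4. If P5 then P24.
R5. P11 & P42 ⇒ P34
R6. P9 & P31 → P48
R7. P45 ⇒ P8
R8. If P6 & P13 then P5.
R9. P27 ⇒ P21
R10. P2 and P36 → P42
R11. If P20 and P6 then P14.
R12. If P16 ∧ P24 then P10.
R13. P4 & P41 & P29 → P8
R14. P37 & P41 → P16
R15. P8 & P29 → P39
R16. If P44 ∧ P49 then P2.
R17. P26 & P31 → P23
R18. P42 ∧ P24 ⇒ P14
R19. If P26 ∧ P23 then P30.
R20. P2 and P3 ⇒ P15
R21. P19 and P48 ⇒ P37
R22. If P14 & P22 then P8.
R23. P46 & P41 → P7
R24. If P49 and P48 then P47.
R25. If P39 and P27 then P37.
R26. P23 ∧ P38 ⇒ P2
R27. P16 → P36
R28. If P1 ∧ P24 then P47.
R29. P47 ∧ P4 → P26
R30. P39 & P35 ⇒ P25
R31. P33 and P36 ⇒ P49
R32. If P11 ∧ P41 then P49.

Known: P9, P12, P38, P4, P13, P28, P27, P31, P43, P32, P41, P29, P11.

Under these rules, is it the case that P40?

No

Forward chaining from the given facts derives: P6, P48, P5, P21, P8, P39, P37, P49, P24, P16, P47, P36, P26, P10, P23, P30, P2, P42, P14, P17, P34.
No rule has P40 as its conclusion, and it is not among the given facts.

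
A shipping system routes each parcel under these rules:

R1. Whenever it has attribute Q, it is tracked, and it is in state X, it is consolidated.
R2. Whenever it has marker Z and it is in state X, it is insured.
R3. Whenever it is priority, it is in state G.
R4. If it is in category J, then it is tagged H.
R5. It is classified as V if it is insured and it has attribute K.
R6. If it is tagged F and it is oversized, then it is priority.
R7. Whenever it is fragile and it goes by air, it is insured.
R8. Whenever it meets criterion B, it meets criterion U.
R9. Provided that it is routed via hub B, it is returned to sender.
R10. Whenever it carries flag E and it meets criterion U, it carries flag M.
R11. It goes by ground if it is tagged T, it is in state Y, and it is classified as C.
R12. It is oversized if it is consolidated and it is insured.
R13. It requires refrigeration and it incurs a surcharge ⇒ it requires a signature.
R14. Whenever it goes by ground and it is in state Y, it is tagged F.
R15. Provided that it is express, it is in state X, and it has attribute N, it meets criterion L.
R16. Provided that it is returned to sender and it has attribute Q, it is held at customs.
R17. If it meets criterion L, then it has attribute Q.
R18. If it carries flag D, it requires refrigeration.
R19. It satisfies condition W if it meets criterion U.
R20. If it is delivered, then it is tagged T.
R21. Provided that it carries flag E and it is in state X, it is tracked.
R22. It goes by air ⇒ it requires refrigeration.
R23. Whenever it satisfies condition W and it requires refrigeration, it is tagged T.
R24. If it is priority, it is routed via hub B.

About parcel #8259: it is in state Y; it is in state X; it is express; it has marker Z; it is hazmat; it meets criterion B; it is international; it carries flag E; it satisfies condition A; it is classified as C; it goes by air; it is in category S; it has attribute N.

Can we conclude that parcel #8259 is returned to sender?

By R2 (it has marker Z, it is in state X): it is insured.
By R8 (it meets criterion B): it meets criterion U.
By R15 (it is express, it is in state X, it has attribute N): it meets criterion L.
By R17 (it meets criterion L): it has attribute Q.
By R19 (it meets criterion U): it satisfies condition W.
By R21 (it carries flag E, it is in state X): it is tracked.
By R22 (it goes by air): it requires refrigeration.
By R23 (it satisfies condition W, it requires refrigeration): it is tagged T.
By R1 (it has attribute Q, it is tracked, it is in state X): it is consolidated.
By R11 (it is tagged T, it is in state Y, it is classified as C): it goes by ground.
By R12 (it is consolidated, it is insured): it is oversized.
By R14 (it goes by ground, it is in state Y): it is tagged F.
By R6 (it is tagged F, it is oversized): it is priority.
By R24 (it is priority): it is routed via hub B.
By R9 (it is routed via hub B): it is returned to sender.

Yes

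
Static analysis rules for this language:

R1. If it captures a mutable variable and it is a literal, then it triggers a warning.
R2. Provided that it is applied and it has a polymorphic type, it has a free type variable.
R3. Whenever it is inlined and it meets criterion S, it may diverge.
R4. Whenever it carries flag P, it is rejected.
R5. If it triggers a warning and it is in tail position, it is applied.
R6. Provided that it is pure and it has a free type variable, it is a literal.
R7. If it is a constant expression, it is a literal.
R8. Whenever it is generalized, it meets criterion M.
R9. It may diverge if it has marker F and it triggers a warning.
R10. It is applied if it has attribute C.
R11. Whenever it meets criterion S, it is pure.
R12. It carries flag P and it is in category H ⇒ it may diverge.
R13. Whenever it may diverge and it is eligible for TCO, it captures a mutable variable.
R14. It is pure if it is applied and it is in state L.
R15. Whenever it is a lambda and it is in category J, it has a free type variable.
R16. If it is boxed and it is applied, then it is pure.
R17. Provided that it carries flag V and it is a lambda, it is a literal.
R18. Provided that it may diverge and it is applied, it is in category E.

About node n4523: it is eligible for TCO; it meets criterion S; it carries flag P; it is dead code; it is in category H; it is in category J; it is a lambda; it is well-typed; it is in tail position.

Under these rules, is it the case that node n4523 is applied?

By R11 (it meets criterion S): it is pure.
By R12 (it carries flag P, it is in category H): it may diverge.
By R13 (it may diverge, it is eligible for TCO): it captures a mutable variable.
By R15 (it is a lambda, it is in category J): it has a free type variable.
By R6 (it is pure, it has a free type variable): it is a literal.
By R1 (it captures a mutable variable, it is a literal): it triggers a warning.
By R5 (it triggers a warning, it is in tail position): it is applied.

Yes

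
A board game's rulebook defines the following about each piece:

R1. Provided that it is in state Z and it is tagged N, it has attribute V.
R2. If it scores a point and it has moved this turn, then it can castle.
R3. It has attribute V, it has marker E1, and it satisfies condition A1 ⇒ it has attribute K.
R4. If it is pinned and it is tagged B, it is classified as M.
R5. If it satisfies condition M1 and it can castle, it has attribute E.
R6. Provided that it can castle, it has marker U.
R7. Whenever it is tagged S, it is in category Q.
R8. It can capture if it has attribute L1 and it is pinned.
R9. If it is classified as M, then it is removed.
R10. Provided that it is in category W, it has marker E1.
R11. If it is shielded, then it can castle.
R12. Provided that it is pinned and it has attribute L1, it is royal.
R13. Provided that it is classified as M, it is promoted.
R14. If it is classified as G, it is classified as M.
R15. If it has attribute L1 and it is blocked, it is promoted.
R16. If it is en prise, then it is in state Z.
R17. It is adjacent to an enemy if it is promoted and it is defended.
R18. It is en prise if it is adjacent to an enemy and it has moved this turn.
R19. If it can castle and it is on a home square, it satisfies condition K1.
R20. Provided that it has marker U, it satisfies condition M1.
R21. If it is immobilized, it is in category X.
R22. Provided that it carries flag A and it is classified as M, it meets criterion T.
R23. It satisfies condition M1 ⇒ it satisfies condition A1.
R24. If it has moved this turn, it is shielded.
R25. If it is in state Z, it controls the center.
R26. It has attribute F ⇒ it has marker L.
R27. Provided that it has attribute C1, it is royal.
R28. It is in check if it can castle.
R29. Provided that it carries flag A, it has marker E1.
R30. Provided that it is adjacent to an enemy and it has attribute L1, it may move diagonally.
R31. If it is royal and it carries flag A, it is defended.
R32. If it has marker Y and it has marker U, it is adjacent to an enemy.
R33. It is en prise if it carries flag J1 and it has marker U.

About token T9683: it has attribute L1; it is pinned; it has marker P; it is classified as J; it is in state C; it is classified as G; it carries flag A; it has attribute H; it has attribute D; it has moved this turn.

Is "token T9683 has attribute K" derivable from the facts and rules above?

No

Forward chaining from the given facts derives: can capture, is royal, is classified as M, meets criterion T, is shielded, has marker E1, is defended, is removed, can castle, is promoted, is adjacent to an enemy, is en prise, is in check, may move diagonally, has marker U, is in state Z, satisfies condition M1, satisfies condition A1, controls the center, has attribute E.
The only rule concluding "it has attribute K" is R3, which needs "it has attribute V"; that is never established.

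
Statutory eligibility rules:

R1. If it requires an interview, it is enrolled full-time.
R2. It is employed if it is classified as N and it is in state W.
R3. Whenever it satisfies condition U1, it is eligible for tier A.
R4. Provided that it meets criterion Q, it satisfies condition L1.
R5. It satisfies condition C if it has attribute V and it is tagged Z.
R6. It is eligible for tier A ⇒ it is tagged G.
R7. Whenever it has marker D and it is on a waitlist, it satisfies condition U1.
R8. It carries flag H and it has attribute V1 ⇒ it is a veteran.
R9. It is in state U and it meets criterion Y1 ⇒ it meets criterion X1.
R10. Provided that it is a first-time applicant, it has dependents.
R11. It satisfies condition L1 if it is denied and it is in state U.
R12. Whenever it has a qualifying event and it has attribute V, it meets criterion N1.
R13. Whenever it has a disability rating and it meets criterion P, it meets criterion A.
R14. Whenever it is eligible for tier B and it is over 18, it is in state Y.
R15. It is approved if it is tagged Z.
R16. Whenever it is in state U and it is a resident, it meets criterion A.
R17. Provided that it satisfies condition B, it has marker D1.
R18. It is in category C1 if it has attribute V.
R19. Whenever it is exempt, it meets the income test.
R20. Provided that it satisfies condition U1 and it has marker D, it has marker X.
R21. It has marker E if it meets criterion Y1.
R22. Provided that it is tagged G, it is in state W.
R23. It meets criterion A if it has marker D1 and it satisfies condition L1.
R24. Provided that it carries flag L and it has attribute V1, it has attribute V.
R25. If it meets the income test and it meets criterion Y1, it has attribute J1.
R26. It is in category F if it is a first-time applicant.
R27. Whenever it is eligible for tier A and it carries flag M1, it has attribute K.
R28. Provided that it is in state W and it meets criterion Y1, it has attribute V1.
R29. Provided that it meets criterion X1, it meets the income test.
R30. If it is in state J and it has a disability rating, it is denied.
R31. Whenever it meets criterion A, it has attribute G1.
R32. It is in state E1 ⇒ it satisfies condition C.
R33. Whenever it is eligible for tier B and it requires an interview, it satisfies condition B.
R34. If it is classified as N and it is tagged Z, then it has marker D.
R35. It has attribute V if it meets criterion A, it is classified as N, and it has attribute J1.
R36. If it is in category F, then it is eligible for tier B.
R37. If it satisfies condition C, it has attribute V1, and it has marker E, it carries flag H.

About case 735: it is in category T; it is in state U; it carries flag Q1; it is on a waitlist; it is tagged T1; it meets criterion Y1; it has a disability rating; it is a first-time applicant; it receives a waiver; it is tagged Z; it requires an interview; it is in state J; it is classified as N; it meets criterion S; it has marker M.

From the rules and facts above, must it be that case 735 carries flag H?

Yes

By R9 (it is in state U, it meets criterion Y1): it meets criterion X1.
By R21 (it meets criterion Y1): it has marker E.
By R26 (it is a first-time applicant): it is in category F.
By R29 (it meets criterion X1): it meets the income test.
By R30 (it is in state J, it has a disability rating): it is denied.
By R34 (it is classified as N, it is tagged Z): it has marker D.
By R36 (it is in category F): it is eligible for tier B.
By R7 (it has marker D, it is on a waitlist): it satisfies condition U1.
By R11 (it is denied, it is in state U): it satisfies condition L1.
By R25 (it meets the income test, it meets criterion Y1): it has attribute J1.
By R33 (it is eligible for tier B, it requires an interview): it satisfies condition B.
By R3 (it satisfies condition U1): it is eligible for tier A.
By R6 (it is eligible for tier A): it is tagged G.
By R17 (it satisfies condition B): it has marker D1.
By R22 (it is tagged G): it is in state W.
By R23 (it has marker D1, it satisfies condition L1): it meets criterion A.
By R28 (it is in state W, it meets criterion Y1): it has attribute V1.
By R35 (it meets criterion A, it is classified as N, it has attribute J1): it has attribute V.
By R5 (it has attribute V, it is tagged Z): it satisfies condition C.
By R37 (it satisfies condition C, it has attribute V1, it has marker E): it carries flag H.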